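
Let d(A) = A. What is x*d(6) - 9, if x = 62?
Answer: 363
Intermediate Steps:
x*d(6) - 9 = 62*6 - 9 = 372 - 9 = 363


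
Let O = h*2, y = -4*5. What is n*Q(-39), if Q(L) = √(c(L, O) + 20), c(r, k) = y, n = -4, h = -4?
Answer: 0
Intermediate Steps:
y = -20
O = -8 (O = -4*2 = -8)
c(r, k) = -20
Q(L) = 0 (Q(L) = √(-20 + 20) = √0 = 0)
n*Q(-39) = -4*0 = 0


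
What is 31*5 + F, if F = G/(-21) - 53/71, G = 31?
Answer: 227791/1491 ≈ 152.78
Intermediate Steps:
F = -3314/1491 (F = 31/(-21) - 53/71 = 31*(-1/21) - 53*1/71 = -31/21 - 53/71 = -3314/1491 ≈ -2.2227)
31*5 + F = 31*5 - 3314/1491 = 155 - 3314/1491 = 227791/1491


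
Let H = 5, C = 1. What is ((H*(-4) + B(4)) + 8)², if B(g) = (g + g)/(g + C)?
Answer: 2704/25 ≈ 108.16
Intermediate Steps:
B(g) = 2*g/(1 + g) (B(g) = (g + g)/(g + 1) = (2*g)/(1 + g) = 2*g/(1 + g))
((H*(-4) + B(4)) + 8)² = ((5*(-4) + 2*4/(1 + 4)) + 8)² = ((-20 + 2*4/5) + 8)² = ((-20 + 2*4*(⅕)) + 8)² = ((-20 + 8/5) + 8)² = (-92/5 + 8)² = (-52/5)² = 2704/25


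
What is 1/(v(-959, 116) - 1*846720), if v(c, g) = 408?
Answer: -1/846312 ≈ -1.1816e-6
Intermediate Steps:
1/(v(-959, 116) - 1*846720) = 1/(408 - 1*846720) = 1/(408 - 846720) = 1/(-846312) = -1/846312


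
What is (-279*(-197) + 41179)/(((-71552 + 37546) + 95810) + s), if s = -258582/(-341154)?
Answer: 5466537978/3514156733 ≈ 1.5556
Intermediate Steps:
s = 43097/56859 (s = -258582*(-1/341154) = 43097/56859 ≈ 0.75796)
(-279*(-197) + 41179)/(((-71552 + 37546) + 95810) + s) = (-279*(-197) + 41179)/(((-71552 + 37546) + 95810) + 43097/56859) = (54963 + 41179)/((-34006 + 95810) + 43097/56859) = 96142/(61804 + 43097/56859) = 96142/(3514156733/56859) = 96142*(56859/3514156733) = 5466537978/3514156733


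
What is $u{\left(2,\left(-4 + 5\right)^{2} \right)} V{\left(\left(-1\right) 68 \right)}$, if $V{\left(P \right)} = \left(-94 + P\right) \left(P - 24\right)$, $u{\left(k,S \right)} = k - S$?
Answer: $14904$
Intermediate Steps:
$V{\left(P \right)} = \left(-94 + P\right) \left(-24 + P\right)$
$u{\left(2,\left(-4 + 5\right)^{2} \right)} V{\left(\left(-1\right) 68 \right)} = \left(2 - \left(-4 + 5\right)^{2}\right) \left(2256 + \left(\left(-1\right) 68\right)^{2} - 118 \left(\left(-1\right) 68\right)\right) = \left(2 - 1^{2}\right) \left(2256 + \left(-68\right)^{2} - -8024\right) = \left(2 - 1\right) \left(2256 + 4624 + 8024\right) = \left(2 - 1\right) 14904 = 1 \cdot 14904 = 14904$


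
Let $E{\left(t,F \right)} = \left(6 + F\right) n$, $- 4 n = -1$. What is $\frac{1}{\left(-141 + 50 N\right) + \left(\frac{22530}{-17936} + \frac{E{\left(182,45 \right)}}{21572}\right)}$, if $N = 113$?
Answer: $\frac{96728848}{532757776513} \approx 0.00018156$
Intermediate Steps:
$n = \frac{1}{4}$ ($n = \left(- \frac{1}{4}\right) \left(-1\right) = \frac{1}{4} \approx 0.25$)
$E{\left(t,F \right)} = \frac{3}{2} + \frac{F}{4}$ ($E{\left(t,F \right)} = \left(6 + F\right) \frac{1}{4} = \frac{3}{2} + \frac{F}{4}$)
$\frac{1}{\left(-141 + 50 N\right) + \left(\frac{22530}{-17936} + \frac{E{\left(182,45 \right)}}{21572}\right)} = \frac{1}{\left(-141 + 50 \cdot 113\right) + \left(\frac{22530}{-17936} + \frac{\frac{3}{2} + \frac{1}{4} \cdot 45}{21572}\right)} = \frac{1}{\left(-141 + 5650\right) + \left(22530 \left(- \frac{1}{17936}\right) + \left(\frac{3}{2} + \frac{45}{4}\right) \frac{1}{21572}\right)} = \frac{1}{5509 + \left(- \frac{11265}{8968} + \frac{51}{4} \cdot \frac{1}{21572}\right)} = \frac{1}{5509 + \left(- \frac{11265}{8968} + \frac{51}{86288}\right)} = \frac{1}{5509 - \frac{121447119}{96728848}} = \frac{1}{\frac{532757776513}{96728848}} = \frac{96728848}{532757776513}$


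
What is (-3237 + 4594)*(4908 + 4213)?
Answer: 12377197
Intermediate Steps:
(-3237 + 4594)*(4908 + 4213) = 1357*9121 = 12377197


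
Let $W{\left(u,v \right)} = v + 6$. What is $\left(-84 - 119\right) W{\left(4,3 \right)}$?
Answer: $-1827$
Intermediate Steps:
$W{\left(u,v \right)} = 6 + v$
$\left(-84 - 119\right) W{\left(4,3 \right)} = \left(-84 - 119\right) \left(6 + 3\right) = \left(-203\right) 9 = -1827$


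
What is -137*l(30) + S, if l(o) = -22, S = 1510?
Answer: 4524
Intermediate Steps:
-137*l(30) + S = -137*(-22) + 1510 = 3014 + 1510 = 4524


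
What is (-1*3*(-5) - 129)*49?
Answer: -5586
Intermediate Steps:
(-1*3*(-5) - 129)*49 = (-3*(-5) - 129)*49 = (15 - 129)*49 = -114*49 = -5586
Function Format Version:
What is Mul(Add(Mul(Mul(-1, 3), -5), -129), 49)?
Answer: -5586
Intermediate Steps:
Mul(Add(Mul(Mul(-1, 3), -5), -129), 49) = Mul(Add(Mul(-3, -5), -129), 49) = Mul(Add(15, -129), 49) = Mul(-114, 49) = -5586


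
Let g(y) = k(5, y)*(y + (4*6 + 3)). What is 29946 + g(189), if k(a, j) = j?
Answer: 70770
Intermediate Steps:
g(y) = y*(27 + y) (g(y) = y*(y + (4*6 + 3)) = y*(y + (24 + 3)) = y*(y + 27) = y*(27 + y))
29946 + g(189) = 29946 + 189*(27 + 189) = 29946 + 189*216 = 29946 + 40824 = 70770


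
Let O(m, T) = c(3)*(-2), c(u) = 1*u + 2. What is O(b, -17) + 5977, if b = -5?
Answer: 5967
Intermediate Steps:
c(u) = 2 + u (c(u) = u + 2 = 2 + u)
O(m, T) = -10 (O(m, T) = (2 + 3)*(-2) = 5*(-2) = -10)
O(b, -17) + 5977 = -10 + 5977 = 5967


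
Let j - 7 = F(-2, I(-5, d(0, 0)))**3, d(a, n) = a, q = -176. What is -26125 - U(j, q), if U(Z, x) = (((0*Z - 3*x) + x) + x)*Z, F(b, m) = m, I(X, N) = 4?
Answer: -38621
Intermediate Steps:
j = 71 (j = 7 + 4**3 = 7 + 64 = 71)
U(Z, x) = -Z*x (U(Z, x) = (((0 - 3*x) + x) + x)*Z = ((-3*x + x) + x)*Z = (-2*x + x)*Z = (-x)*Z = -Z*x)
-26125 - U(j, q) = -26125 - (-1)*71*(-176) = -26125 - 1*12496 = -26125 - 12496 = -38621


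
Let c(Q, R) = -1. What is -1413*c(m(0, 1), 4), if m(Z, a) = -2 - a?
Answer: 1413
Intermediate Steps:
-1413*c(m(0, 1), 4) = -1413*(-1) = 1413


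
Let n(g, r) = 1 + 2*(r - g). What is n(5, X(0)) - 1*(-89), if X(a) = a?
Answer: 80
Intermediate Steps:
n(g, r) = 1 - 2*g + 2*r (n(g, r) = 1 + (-2*g + 2*r) = 1 - 2*g + 2*r)
n(5, X(0)) - 1*(-89) = (1 - 2*5 + 2*0) - 1*(-89) = (1 - 10 + 0) + 89 = -9 + 89 = 80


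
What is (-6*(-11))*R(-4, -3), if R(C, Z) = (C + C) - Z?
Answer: -330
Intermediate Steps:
R(C, Z) = -Z + 2*C (R(C, Z) = 2*C - Z = -Z + 2*C)
(-6*(-11))*R(-4, -3) = (-6*(-11))*(-1*(-3) + 2*(-4)) = 66*(3 - 8) = 66*(-5) = -330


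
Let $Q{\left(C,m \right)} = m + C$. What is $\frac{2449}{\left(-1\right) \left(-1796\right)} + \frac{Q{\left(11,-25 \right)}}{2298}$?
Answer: $\frac{2801329}{2063604} \approx 1.3575$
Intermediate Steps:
$Q{\left(C,m \right)} = C + m$
$\frac{2449}{\left(-1\right) \left(-1796\right)} + \frac{Q{\left(11,-25 \right)}}{2298} = \frac{2449}{\left(-1\right) \left(-1796\right)} + \frac{11 - 25}{2298} = \frac{2449}{1796} - \frac{7}{1149} = \frac{2801329}{2063604}$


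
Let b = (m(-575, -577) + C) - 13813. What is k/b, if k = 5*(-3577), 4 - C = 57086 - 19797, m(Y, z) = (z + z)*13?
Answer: 3577/13220 ≈ 0.27058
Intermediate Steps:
m(Y, z) = 26*z (m(Y, z) = (2*z)*13 = 26*z)
C = -37285 (C = 4 - (57086 - 19797) = 4 - 1*37289 = 4 - 37289 = -37285)
k = -17885
b = -66100 (b = (26*(-577) - 37285) - 13813 = (-15002 - 37285) - 13813 = -52287 - 13813 = -66100)
k/b = -17885/(-66100) = -17885*(-1/66100) = 3577/13220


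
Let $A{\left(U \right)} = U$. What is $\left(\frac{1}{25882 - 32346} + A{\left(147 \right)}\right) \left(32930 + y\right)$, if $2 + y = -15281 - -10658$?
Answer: $\frac{26895609135}{6464} \approx 4.1608 \cdot 10^{6}$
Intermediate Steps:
$y = -4625$ ($y = -2 - 4623 = -4625$)
$\left(\frac{1}{25882 - 32346} + A{\left(147 \right)}\right) \left(32930 + y\right) = \left(\frac{1}{25882 - 32346} + 147\right) \left(32930 - 4625\right) = \left(\frac{1}{-6464} + 147\right) 28305 = \left(- \frac{1}{6464} + 147\right) 28305 = \frac{950207}{6464} \cdot 28305 = \frac{26895609135}{6464}$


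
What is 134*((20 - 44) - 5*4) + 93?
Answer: -5803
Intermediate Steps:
134*((20 - 44) - 5*4) + 93 = 134*(-24 - 20) + 93 = 134*(-44) + 93 = -5896 + 93 = -5803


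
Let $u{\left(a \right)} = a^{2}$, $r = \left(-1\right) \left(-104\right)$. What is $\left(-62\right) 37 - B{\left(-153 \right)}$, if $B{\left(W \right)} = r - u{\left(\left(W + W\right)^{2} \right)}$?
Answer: $8767698098$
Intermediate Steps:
$r = 104$
$B{\left(W \right)} = 104 - 16 W^{4}$ ($B{\left(W \right)} = 104 - \left(\left(W + W\right)^{2}\right)^{2} = 104 - \left(\left(2 W\right)^{2}\right)^{2} = 104 - \left(4 W^{2}\right)^{2} = 104 - 16 W^{4}$)
$\left(-62\right) 37 - B{\left(-153 \right)} = \left(-62\right) 37 - \left(104 - 16 \left(-153\right)^{4}\right) = -2294 - \left(104 - 8767700496\right) = -2294 - -8767700392 = -2294 + 8767700392 = 8767698098$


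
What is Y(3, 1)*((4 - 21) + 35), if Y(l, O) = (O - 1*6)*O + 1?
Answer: -72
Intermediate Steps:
Y(l, O) = 1 + O*(-6 + O) (Y(l, O) = (O - 6)*O + 1 = (-6 + O)*O + 1 = O*(-6 + O) + 1 = 1 + O*(-6 + O))
Y(3, 1)*((4 - 21) + 35) = (1 + 1**2 - 6*1)*((4 - 21) + 35) = (1 + 1 - 6)*(-17 + 35) = -4*18 = -72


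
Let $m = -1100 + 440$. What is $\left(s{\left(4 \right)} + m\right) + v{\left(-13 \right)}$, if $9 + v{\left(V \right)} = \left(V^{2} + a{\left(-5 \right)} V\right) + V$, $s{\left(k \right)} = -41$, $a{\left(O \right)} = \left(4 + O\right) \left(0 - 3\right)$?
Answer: $-593$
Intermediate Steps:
$a{\left(O \right)} = -12 - 3 O$ ($a{\left(O \right)} = \left(4 + O\right) \left(-3\right) = -12 - 3 O$)
$v{\left(V \right)} = -9 + V^{2} + 4 V$ ($v{\left(V \right)} = -9 + \left(\left(V^{2} + \left(-12 - -15\right) V\right) + V\right) = -9 + \left(\left(V^{2} + \left(-12 + 15\right) V\right) + V\right) = -9 + \left(\left(V^{2} + 3 V\right) + V\right) = -9 + \left(V^{2} + 4 V\right) = -9 + V^{2} + 4 V$)
$m = -660$
$\left(s{\left(4 \right)} + m\right) + v{\left(-13 \right)} = \left(-41 - 660\right) + \left(-9 + \left(-13\right)^{2} + 4 \left(-13\right)\right) = -701 - -108 = -701 + 108 = -593$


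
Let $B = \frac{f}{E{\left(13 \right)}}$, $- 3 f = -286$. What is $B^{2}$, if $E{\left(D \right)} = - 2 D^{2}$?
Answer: $\frac{121}{1521} \approx 0.079553$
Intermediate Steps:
$f = \frac{286}{3}$ ($f = \left(- \frac{1}{3}\right) \left(-286\right) = \frac{286}{3} \approx 95.333$)
$B = - \frac{11}{39}$ ($B = \frac{286}{3 \left(- 2 \cdot 13^{2}\right)} = \frac{286}{3 \left(\left(-2\right) 169\right)} = \frac{286}{3 \left(-338\right)} = \frac{286}{3} \left(- \frac{1}{338}\right) = - \frac{11}{39} \approx -0.28205$)
$B^{2} = \left(- \frac{11}{39}\right)^{2} = \frac{121}{1521}$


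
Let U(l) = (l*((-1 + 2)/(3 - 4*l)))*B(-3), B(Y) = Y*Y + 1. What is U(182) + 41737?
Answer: 6051501/145 ≈ 41735.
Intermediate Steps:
B(Y) = 1 + Y**2 (B(Y) = Y**2 + 1 = 1 + Y**2)
U(l) = 10*l/(3 - 4*l) (U(l) = (l*((-1 + 2)/(3 - 4*l)))*(1 + (-3)**2) = (l*(1/(3 - 4*l)))*(1 + 9) = (l/(3 - 4*l))*10 = 10*l/(3 - 4*l))
U(182) + 41737 = -10*182/(-3 + 4*182) + 41737 = -10*182/(-3 + 728) + 41737 = -10*182/725 + 41737 = -10*182*1/725 + 41737 = -364/145 + 41737 = 6051501/145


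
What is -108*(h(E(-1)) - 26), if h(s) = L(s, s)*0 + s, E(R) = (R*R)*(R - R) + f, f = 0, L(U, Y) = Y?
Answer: 2808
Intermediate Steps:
E(R) = 0 (E(R) = (R*R)*(R - R) + 0 = R²*0 + 0 = 0 + 0 = 0)
h(s) = s (h(s) = s*0 + s = 0 + s = s)
-108*(h(E(-1)) - 26) = -108*(0 - 26) = -108*(-26) = 2808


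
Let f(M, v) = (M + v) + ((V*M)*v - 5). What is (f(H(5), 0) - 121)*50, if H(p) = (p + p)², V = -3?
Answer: -1300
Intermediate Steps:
H(p) = 4*p² (H(p) = (2*p)² = 4*p²)
f(M, v) = -5 + M + v - 3*M*v (f(M, v) = (M + v) + ((-3*M)*v - 5) = (M + v) + (-3*M*v - 5) = (M + v) + (-5 - 3*M*v) = -5 + M + v - 3*M*v)
(f(H(5), 0) - 121)*50 = ((-5 + 4*5² + 0 - 3*4*5²*0) - 121)*50 = ((-5 + 4*25 + 0 - 3*4*25*0) - 121)*50 = ((-5 + 100 + 0 - 3*100*0) - 121)*50 = ((-5 + 100 + 0 + 0) - 121)*50 = (95 - 121)*50 = -26*50 = -1300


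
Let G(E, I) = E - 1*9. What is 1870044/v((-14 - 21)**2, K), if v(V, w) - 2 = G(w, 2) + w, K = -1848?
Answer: -1870044/3703 ≈ -505.01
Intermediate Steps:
G(E, I) = -9 + E (G(E, I) = E - 9 = -9 + E)
v(V, w) = -7 + 2*w (v(V, w) = 2 + ((-9 + w) + w) = 2 + (-9 + 2*w) = -7 + 2*w)
1870044/v((-14 - 21)**2, K) = 1870044/(-7 + 2*(-1848)) = 1870044/(-7 - 3696) = 1870044/(-3703) = 1870044*(-1/3703) = -1870044/3703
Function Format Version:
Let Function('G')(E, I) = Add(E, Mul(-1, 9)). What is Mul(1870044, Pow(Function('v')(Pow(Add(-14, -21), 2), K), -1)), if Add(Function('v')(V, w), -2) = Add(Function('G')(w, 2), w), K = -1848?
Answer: Rational(-1870044, 3703) ≈ -505.01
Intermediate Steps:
Function('G')(E, I) = Add(-9, E) (Function('G')(E, I) = Add(E, -9) = Add(-9, E))
Function('v')(V, w) = Add(-7, Mul(2, w)) (Function('v')(V, w) = Add(2, Add(Add(-9, w), w)) = Add(2, Add(-9, Mul(2, w))) = Add(-7, Mul(2, w)))
Mul(1870044, Pow(Function('v')(Pow(Add(-14, -21), 2), K), -1)) = Mul(1870044, Pow(Add(-7, Mul(2, -1848)), -1)) = Mul(1870044, Pow(Add(-7, -3696), -1)) = Mul(1870044, Pow(-3703, -1)) = Mul(1870044, Rational(-1, 3703)) = Rational(-1870044, 3703)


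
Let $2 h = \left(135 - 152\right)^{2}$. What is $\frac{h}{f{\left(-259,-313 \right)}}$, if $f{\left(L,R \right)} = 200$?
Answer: $\frac{289}{400} \approx 0.7225$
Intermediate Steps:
$h = \frac{289}{2}$ ($h = \frac{\left(135 - 152\right)^{2}}{2} = \frac{\left(-17\right)^{2}}{2} = \frac{1}{2} \cdot 289 = \frac{289}{2} \approx 144.5$)
$\frac{h}{f{\left(-259,-313 \right)}} = \frac{289}{2 \cdot 200} = \frac{289}{2} \cdot \frac{1}{200} = \frac{289}{400}$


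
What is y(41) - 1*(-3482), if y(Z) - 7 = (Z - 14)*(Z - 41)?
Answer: 3489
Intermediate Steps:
y(Z) = 7 + (-41 + Z)*(-14 + Z) (y(Z) = 7 + (Z - 14)*(Z - 41) = 7 + (-14 + Z)*(-41 + Z) = 7 + (-41 + Z)*(-14 + Z))
y(41) - 1*(-3482) = (581 + 41**2 - 55*41) - 1*(-3482) = (581 + 1681 - 2255) + 3482 = 7 + 3482 = 3489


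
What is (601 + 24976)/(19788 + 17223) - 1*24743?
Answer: -915737596/37011 ≈ -24742.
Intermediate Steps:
(601 + 24976)/(19788 + 17223) - 1*24743 = 25577/37011 - 24743 = -915737596/37011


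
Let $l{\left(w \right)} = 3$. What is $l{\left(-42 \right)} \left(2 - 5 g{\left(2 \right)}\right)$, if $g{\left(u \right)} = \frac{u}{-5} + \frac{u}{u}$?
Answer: $-3$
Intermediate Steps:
$g{\left(u \right)} = 1 - \frac{u}{5}$ ($g{\left(u \right)} = u \left(- \frac{1}{5}\right) + 1 = - \frac{u}{5} + 1 = 1 - \frac{u}{5}$)
$l{\left(-42 \right)} \left(2 - 5 g{\left(2 \right)}\right) = 3 \left(2 - 5 \left(1 - \frac{2}{5}\right)\right) = 3 \left(2 - 3\right) = 3 \left(-1\right) = -3$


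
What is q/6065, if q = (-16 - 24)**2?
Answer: 320/1213 ≈ 0.26381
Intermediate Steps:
q = 1600 (q = (-40)**2 = 1600)
q/6065 = 1600/6065 = 1600*(1/6065) = 320/1213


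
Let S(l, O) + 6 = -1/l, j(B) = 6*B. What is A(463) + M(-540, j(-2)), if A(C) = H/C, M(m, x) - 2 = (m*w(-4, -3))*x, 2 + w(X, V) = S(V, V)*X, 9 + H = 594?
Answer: 62006471/463 ≈ 1.3392e+5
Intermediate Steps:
H = 585 (H = -9 + 594 = 585)
S(l, O) = -6 - 1/l
w(X, V) = -2 + X*(-6 - 1/V) (w(X, V) = -2 + (-6 - 1/V)*X = -2 + X*(-6 - 1/V))
M(m, x) = 2 + 62*m*x/3 (M(m, x) = 2 + (m*(-2 - 6*(-4) - 1*(-4)/(-3)))*x = 2 + (m*(-2 + 24 - 1*(-4)*(-1/3)))*x = 2 + (m*(-2 + 24 - 4/3))*x = 2 + (m*(62/3))*x = 2 + (62*m/3)*x = 2 + 62*m*x/3)
A(C) = 585/C
A(463) + M(-540, j(-2)) = 585/463 + (2 + (62/3)*(-540)*(6*(-2))) = 585*(1/463) + (2 + (62/3)*(-540)*(-12)) = 585/463 + (2 + 133920) = 585/463 + 133922 = 62006471/463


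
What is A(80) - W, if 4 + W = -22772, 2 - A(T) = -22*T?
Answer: 24538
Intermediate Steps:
A(T) = 2 + 22*T (A(T) = 2 - (-22)*T = 2 + 22*T)
W = -22776 (W = -4 - 22772 = -22776)
A(80) - W = (2 + 22*80) - 1*(-22776) = (2 + 1760) + 22776 = 1762 + 22776 = 24538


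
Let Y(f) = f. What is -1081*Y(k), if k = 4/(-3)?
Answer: 4324/3 ≈ 1441.3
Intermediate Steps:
k = -4/3 (k = 4*(-1/3) = -4/3 ≈ -1.3333)
-1081*Y(k) = -1081*(-4/3) = 4324/3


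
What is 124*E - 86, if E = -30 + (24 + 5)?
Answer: -210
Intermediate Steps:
E = -1 (E = -30 + 29 = -1)
124*E - 86 = 124*(-1) - 86 = -124 - 86 = -210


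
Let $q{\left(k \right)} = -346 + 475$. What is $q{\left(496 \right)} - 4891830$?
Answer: $-4891701$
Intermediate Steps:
$q{\left(k \right)} = 129$
$q{\left(496 \right)} - 4891830 = 129 - 4891830 = -4891701$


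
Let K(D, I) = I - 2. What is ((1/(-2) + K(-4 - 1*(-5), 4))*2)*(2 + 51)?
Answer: 159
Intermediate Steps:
K(D, I) = -2 + I
((1/(-2) + K(-4 - 1*(-5), 4))*2)*(2 + 51) = ((1/(-2) + (-2 + 4))*2)*(2 + 51) = ((-½ + 2)*2)*53 = ((3/2)*2)*53 = 3*53 = 159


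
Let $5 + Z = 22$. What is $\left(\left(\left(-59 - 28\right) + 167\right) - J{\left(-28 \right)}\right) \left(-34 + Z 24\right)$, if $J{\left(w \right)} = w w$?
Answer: $-263296$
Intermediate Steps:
$Z = 17$ ($Z = -5 + 22 = 17$)
$J{\left(w \right)} = w^{2}$
$\left(\left(\left(-59 - 28\right) + 167\right) - J{\left(-28 \right)}\right) \left(-34 + Z 24\right) = \left(\left(\left(-59 - 28\right) + 167\right) - \left(-28\right)^{2}\right) \left(-34 + 17 \cdot 24\right) = \left(\left(-87 + 167\right) - 784\right) \left(-34 + 408\right) = \left(80 - 784\right) 374 = \left(-704\right) 374 = -263296$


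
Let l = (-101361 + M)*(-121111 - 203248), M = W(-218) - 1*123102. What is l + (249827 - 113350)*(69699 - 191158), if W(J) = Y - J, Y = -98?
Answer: 56191311194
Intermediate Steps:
W(J) = -98 - J
M = -122982 (M = (-98 - 1*(-218)) - 1*123102 = (-98 + 218) - 123102 = 120 - 123102 = -122982)
l = 72767671137 (l = (-101361 - 122982)*(-121111 - 203248) = -224343*(-324359) = 72767671137)
l + (249827 - 113350)*(69699 - 191158) = 72767671137 + (249827 - 113350)*(69699 - 191158) = 72767671137 + 136477*(-121459) = 72767671137 - 16576359943 = 56191311194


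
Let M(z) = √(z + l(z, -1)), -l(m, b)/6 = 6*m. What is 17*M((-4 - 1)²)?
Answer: 85*I*√35 ≈ 502.87*I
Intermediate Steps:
l(m, b) = -36*m
M(z) = √35*√(-z) (M(z) = √(z - 36*z) = √(-35*z) = √35*√(-z))
17*M((-4 - 1)²) = 17*(√35*√(-(-4 - 1)²)) = 17*(√35*√(-1*(-5)²)) = 17*(√35*√(-1*25)) = 17*(√35*√(-25)) = 17*(√35*(5*I)) = 17*(5*I*√35) = 85*I*√35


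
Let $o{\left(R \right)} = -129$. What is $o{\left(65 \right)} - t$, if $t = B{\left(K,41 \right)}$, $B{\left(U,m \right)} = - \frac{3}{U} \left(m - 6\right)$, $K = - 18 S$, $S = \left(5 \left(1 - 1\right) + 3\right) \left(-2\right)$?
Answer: $- \frac{4609}{36} \approx -128.03$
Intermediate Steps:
$S = -6$ ($S = \left(5 \cdot 0 + 3\right) \left(-2\right) = \left(0 + 3\right) \left(-2\right) = 3 \left(-2\right) = -6$)
$K = 108$ ($K = \left(-18\right) \left(-6\right) = 108$)
$B{\left(U,m \right)} = - \frac{3 \left(-6 + m\right)}{U}$ ($B{\left(U,m \right)} = - \frac{3}{U} \left(-6 + m\right) = - \frac{3 \left(-6 + m\right)}{U}$)
$t = - \frac{35}{36}$ ($t = \frac{3 \left(6 - 41\right)}{108} = 3 \cdot \frac{1}{108} \left(6 - 41\right) = 3 \cdot \frac{1}{108} \left(-35\right) = - \frac{35}{36} \approx -0.97222$)
$o{\left(65 \right)} - t = -129 - - \frac{35}{36} = -129 + \frac{35}{36} = - \frac{4609}{36}$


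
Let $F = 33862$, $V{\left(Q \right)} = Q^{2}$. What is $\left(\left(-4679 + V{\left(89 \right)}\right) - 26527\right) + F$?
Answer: $10577$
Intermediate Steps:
$\left(\left(-4679 + V{\left(89 \right)}\right) - 26527\right) + F = \left(\left(-4679 + 89^{2}\right) - 26527\right) + 33862 = \left(\left(-4679 + 7921\right) - 26527\right) + 33862 = \left(3242 - 26527\right) + 33862 = -23285 + 33862 = 10577$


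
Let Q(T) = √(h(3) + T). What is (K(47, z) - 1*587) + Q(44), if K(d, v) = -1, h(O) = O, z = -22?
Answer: -588 + √47 ≈ -581.14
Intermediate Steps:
Q(T) = √(3 + T)
(K(47, z) - 1*587) + Q(44) = (-1 - 1*587) + √(3 + 44) = (-1 - 587) + √47 = -588 + √47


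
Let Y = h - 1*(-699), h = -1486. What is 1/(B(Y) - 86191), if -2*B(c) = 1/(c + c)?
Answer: -3148/271329267 ≈ -1.1602e-5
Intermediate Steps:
Y = -787 (Y = -1486 - 1*(-699) = -1486 + 699 = -787)
B(c) = -1/(4*c) (B(c) = -1/(2*(c + c)) = -1/(2*c)/2 = -1/(4*c))
1/(B(Y) - 86191) = 1/(-¼/(-787) - 86191) = 1/(-¼*(-1/787) - 86191) = 1/(1/3148 - 86191) = 1/(-271329267/3148) = -3148/271329267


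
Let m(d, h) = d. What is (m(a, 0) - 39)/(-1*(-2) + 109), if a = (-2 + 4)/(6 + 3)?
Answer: -349/999 ≈ -0.34935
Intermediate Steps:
a = 2/9 ≈ 0.22222
(m(a, 0) - 39)/(-1*(-2) + 109) = (2/9 - 39)/(-1*(-2) + 109) = -349/(9*(2 + 109)) = -349/9/111 = -349/9*1/111 = -349/999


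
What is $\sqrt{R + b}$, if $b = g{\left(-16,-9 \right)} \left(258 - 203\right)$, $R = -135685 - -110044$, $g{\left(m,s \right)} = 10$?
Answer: $i \sqrt{25091} \approx 158.4 i$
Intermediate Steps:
$R = -25641$ ($R = -135685 + 110044 = -25641$)
$b = 550$ ($b = 10 \left(258 - 203\right) = 10 \cdot 55 = 550$)
$\sqrt{R + b} = \sqrt{-25641 + 550} = \sqrt{-25091} = i \sqrt{25091}$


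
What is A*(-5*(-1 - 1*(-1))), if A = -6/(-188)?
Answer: 0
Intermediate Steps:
A = 3/94 (A = -6*(-1/188) = 3/94 ≈ 0.031915)
A*(-5*(-1 - 1*(-1))) = 3*(-5*(-1 - 1*(-1)))/94 = 3*(-5*(-1 + 1))/94 = 3*(-5*0)/94 = (3/94)*0 = 0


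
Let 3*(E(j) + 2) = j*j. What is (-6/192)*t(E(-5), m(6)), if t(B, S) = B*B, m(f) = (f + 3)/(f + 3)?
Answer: -361/288 ≈ -1.2535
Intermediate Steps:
m(f) = 1 (m(f) = (3 + f)/(3 + f) = 1)
E(j) = -2 + j²/3 (E(j) = -2 + (j*j)/3 = -2 + j²/3)
t(B, S) = B²
(-6/192)*t(E(-5), m(6)) = (-6/192)*(-2 + (⅓)*(-5)²)² = (-6*1/192)*(-2 + (⅓)*25)² = -(-2 + 25/3)²/32 = -(19/3)²/32 = -1/32*361/9 = -361/288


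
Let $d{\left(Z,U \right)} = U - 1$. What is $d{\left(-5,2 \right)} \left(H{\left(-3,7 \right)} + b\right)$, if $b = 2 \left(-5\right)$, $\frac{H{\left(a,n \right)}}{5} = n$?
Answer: $25$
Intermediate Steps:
$H{\left(a,n \right)} = 5 n$
$b = -10$
$d{\left(Z,U \right)} = -1 + U$ ($d{\left(Z,U \right)} = U - 1 = -1 + U$)
$d{\left(-5,2 \right)} \left(H{\left(-3,7 \right)} + b\right) = \left(-1 + 2\right) \left(5 \cdot 7 - 10\right) = 1 \left(35 - 10\right) = 1 \cdot 25 = 25$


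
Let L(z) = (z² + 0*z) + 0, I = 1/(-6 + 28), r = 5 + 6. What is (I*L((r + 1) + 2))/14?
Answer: 7/11 ≈ 0.63636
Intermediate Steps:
r = 11
I = 1/22 ≈ 0.045455
L(z) = z² (L(z) = (z² + 0) + 0 = z² + 0 = z²)
(I*L((r + 1) + 2))/14 = (((11 + 1) + 2)²/22)/14 = ((12 + 2)²/22)*(1/14) = ((1/22)*14²)*(1/14) = ((1/22)*196)*(1/14) = (98/11)*(1/14) = 7/11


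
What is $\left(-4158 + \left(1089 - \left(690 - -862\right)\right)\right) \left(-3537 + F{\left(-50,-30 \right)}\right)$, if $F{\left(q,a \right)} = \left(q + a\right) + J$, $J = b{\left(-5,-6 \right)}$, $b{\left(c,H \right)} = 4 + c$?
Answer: $16718778$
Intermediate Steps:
$J = -1$ ($J = 4 - 5 = -1$)
$F{\left(q,a \right)} = -1 + a + q$ ($F{\left(q,a \right)} = \left(q + a\right) - 1 = \left(a + q\right) - 1 = -1 + a + q$)
$\left(-4158 + \left(1089 - \left(690 - -862\right)\right)\right) \left(-3537 + F{\left(-50,-30 \right)}\right) = \left(-4158 + \left(1089 - \left(690 - -862\right)\right)\right) \left(-3537 - 81\right) = \left(-4158 + \left(1089 - \left(690 + 862\right)\right)\right) \left(-3537 - 81\right) = \left(-4158 + \left(1089 - 1552\right)\right) \left(-3618\right) = \left(-4158 - 463\right) \left(-3618\right) = \left(-4621\right) \left(-3618\right) = 16718778$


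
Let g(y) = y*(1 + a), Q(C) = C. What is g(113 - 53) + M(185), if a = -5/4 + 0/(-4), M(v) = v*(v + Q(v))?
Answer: 68435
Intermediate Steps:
M(v) = 2*v² (M(v) = v*(v + v) = v*(2*v) = 2*v²)
a = -5/4 (a = -5*¼ + 0*(-¼) = -5/4 + 0 = -5/4 ≈ -1.2500)
g(y) = -y/4 (g(y) = y*(1 - 5/4) = y*(-¼) = -y/4)
g(113 - 53) + M(185) = -(113 - 53)/4 + 2*185² = -¼*60 + 2*34225 = -15 + 68450 = 68435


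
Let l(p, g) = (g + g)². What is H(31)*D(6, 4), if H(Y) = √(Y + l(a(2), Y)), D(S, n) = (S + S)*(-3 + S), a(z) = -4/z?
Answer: 180*√155 ≈ 2241.0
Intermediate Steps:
D(S, n) = 2*S*(-3 + S) (D(S, n) = (2*S)*(-3 + S) = 2*S*(-3 + S))
l(p, g) = 4*g² (l(p, g) = (2*g)² = 4*g²)
H(Y) = √(Y + 4*Y²)
H(31)*D(6, 4) = √(31*(1 + 4*31))*(2*6*(-3 + 6)) = √(31*(1 + 124))*(2*6*3) = √(31*125)*36 = √3875*36 = (5*√155)*36 = 180*√155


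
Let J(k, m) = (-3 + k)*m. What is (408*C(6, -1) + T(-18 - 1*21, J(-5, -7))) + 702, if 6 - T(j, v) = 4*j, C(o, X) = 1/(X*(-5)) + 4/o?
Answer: 6088/5 ≈ 1217.6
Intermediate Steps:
C(o, X) = 4/o - 1/(5*X) (C(o, X) = -⅕/X + 4/o = -1/(5*X) + 4/o = 4/o - 1/(5*X))
J(k, m) = m*(-3 + k)
T(j, v) = 6 - 4*j
(408*C(6, -1) + T(-18 - 1*21, J(-5, -7))) + 702 = (408*(4/6 - ⅕/(-1)) + (6 - 4*(-18 - 1*21))) + 702 = (408*(4*(⅙) - ⅕*(-1)) + (6 - 4*(-18 - 21))) + 702 = (408*(⅔ + ⅕) + (6 - 4*(-39))) + 702 = (408*(13/15) + (6 + 156)) + 702 = (1768/5 + 162) + 702 = 2578/5 + 702 = 6088/5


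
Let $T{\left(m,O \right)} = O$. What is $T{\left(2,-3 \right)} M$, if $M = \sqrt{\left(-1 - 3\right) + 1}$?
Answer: $- 3 i \sqrt{3} \approx - 5.1962 i$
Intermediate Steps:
$M = i \sqrt{3}$ ($M = \sqrt{-4 + 1} = \sqrt{-3} = i \sqrt{3} \approx 1.732 i$)
$T{\left(2,-3 \right)} M = - 3 i \sqrt{3}$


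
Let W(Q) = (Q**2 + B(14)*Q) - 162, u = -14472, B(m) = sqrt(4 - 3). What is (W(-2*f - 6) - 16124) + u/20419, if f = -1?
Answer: -332313278/20419 ≈ -16275.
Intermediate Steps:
B(m) = 1 (B(m) = sqrt(1) = 1)
W(Q) = -162 + Q + Q**2 (W(Q) = (Q**2 + 1*Q) - 162 = (Q**2 + Q) - 162 = (Q + Q**2) - 162 = -162 + Q + Q**2)
(W(-2*f - 6) - 16124) + u/20419 = ((-162 + (-2*(-1) - 6) + (-2*(-1) - 6)**2) - 16124) - 14472/20419 = ((-162 + (2 - 6) + (2 - 6)**2) - 16124) - 14472*1/20419 = ((-162 - 4 + (-4)**2) - 16124) - 14472/20419 = ((-162 - 4 + 16) - 16124) - 14472/20419 = (-150 - 16124) - 14472/20419 = -16274 - 14472/20419 = -332313278/20419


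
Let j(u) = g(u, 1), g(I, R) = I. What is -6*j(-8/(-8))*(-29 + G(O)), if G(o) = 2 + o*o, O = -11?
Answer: -564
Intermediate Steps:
j(u) = u
G(o) = 2 + o²
-6*j(-8/(-8))*(-29 + G(O)) = -6*(-8/(-8))*(-29 + (2 + (-11)²)) = -6*(-8*(-⅛))*(-29 + (2 + 121)) = -6*(-29 + 123) = -6*94 = -564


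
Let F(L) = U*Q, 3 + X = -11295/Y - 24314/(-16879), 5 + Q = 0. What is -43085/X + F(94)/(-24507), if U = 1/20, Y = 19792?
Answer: 1410953285195964961/69759971585388 ≈ 20226.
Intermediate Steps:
Q = -5 (Q = -5 + 0 = -5)
X = -711633121/334069168 (X = -3 + (-11295/19792 - 24314/(-16879)) = -3 + (-11295*1/19792 - 24314*(-1/16879)) = -3 + (-11295/19792 + 24314/16879) = -3 + 290574383/334069168 = -711633121/334069168 ≈ -2.1302)
U = 1/20 ≈ 0.050000
F(L) = -¼ (F(L) = (1/20)*(-5) = -¼)
-43085/X + F(94)/(-24507) = -43085/(-711633121/334069168) - ¼/(-24507) = -43085*(-334069168/711633121) - ¼*(-1/24507) = 14393370103280/711633121 + 1/98028 = 1410953285195964961/69759971585388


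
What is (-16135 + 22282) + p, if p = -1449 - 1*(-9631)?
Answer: 14329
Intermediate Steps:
p = 8182 (p = -1449 + 9631 = 8182)
(-16135 + 22282) + p = (-16135 + 22282) + 8182 = 6147 + 8182 = 14329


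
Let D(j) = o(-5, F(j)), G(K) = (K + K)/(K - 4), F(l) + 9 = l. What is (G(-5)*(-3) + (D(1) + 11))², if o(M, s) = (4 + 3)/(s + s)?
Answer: 120409/2304 ≈ 52.261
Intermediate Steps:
F(l) = -9 + l
G(K) = 2*K/(-4 + K) (G(K) = (2*K)/(-4 + K) = 2*K/(-4 + K))
o(M, s) = 7/(2*s) (o(M, s) = 7/((2*s)) = 7*(1/(2*s)) = 7/(2*s))
D(j) = 7/(2*(-9 + j))
(G(-5)*(-3) + (D(1) + 11))² = ((2*(-5)/(-4 - 5))*(-3) + (7/(2*(-9 + 1)) + 11))² = ((2*(-5)/(-9))*(-3) + ((7/2)/(-8) + 11))² = ((2*(-5)*(-⅑))*(-3) + ((7/2)*(-⅛) + 11))² = ((10/9)*(-3) + (-7/16 + 11))² = (-10/3 + 169/16)² = (347/48)² = 120409/2304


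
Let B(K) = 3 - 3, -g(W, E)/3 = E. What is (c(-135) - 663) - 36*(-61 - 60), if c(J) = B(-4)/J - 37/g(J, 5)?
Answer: 55432/15 ≈ 3695.5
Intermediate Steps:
g(W, E) = -3*E
B(K) = 0
c(J) = 37/15 (c(J) = 0/J - 37/((-3*5)) = 0 - 37/(-15) = 0 - 37*(-1/15) = 0 + 37/15 = 37/15)
(c(-135) - 663) - 36*(-61 - 60) = (37/15 - 663) - 36*(-61 - 60) = -9908/15 - 36*(-121) = -9908/15 + 4356 = 55432/15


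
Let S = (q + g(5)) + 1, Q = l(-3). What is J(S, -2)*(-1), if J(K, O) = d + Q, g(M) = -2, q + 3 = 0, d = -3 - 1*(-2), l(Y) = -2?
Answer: 3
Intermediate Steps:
d = -1 (d = -3 + 2 = -1)
q = -3 (q = -3 + 0 = -3)
Q = -2
S = -4 (S = (-3 - 2) + 1 = -5 + 1 = -4)
J(K, O) = -3 (J(K, O) = -1 - 2 = -3)
J(S, -2)*(-1) = -3*(-1) = 3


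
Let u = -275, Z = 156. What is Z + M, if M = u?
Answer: -119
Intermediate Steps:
M = -275
Z + M = 156 - 275 = -119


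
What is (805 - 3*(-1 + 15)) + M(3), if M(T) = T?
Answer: 766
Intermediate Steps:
(805 - 3*(-1 + 15)) + M(3) = (805 - 3*(-1 + 15)) + 3 = (805 - 3*14) + 3 = (805 - 42) + 3 = 763 + 3 = 766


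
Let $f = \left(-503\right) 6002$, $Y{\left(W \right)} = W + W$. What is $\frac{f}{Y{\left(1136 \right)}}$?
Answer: $- \frac{1509503}{1136} \approx -1328.8$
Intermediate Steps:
$Y{\left(W \right)} = 2 W$
$f = -3019006$
$\frac{f}{Y{\left(1136 \right)}} = - \frac{3019006}{2 \cdot 1136} = - \frac{3019006}{2272} = \left(-3019006\right) \frac{1}{2272} = - \frac{1509503}{1136}$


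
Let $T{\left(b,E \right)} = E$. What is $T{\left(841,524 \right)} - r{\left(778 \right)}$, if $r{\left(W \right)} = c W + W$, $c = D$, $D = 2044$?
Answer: $-1590486$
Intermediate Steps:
$c = 2044$
$r{\left(W \right)} = 2045 W$ ($r{\left(W \right)} = 2044 W + W = 2045 W$)
$T{\left(841,524 \right)} - r{\left(778 \right)} = 524 - 2045 \cdot 778 = 524 - 1591010 = -1590486$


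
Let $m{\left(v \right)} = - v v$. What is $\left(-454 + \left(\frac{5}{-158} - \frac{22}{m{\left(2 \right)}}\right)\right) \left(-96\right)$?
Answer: $\frac{3401664}{79} \approx 43059.0$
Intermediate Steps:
$m{\left(v \right)} = - v^{2}$
$\left(-454 + \left(\frac{5}{-158} - \frac{22}{m{\left(2 \right)}}\right)\right) \left(-96\right) = \left(-454 + \left(\frac{5}{-158} - \frac{22}{\left(-1\right) 2^{2}}\right)\right) \left(-96\right) = \left(-454 - \left(\frac{5}{158} + \frac{22}{\left(-1\right) 4}\right)\right) \left(-96\right) = \left(-454 - \left(\frac{5}{158} + \frac{22}{-4}\right)\right) \left(-96\right) = \left(-454 - - \frac{432}{79}\right) \left(-96\right) = \left(-454 + \left(- \frac{5}{158} + \frac{11}{2}\right)\right) \left(-96\right) = \left(-454 + \frac{432}{79}\right) \left(-96\right) = \left(- \frac{35434}{79}\right) \left(-96\right) = \frac{3401664}{79}$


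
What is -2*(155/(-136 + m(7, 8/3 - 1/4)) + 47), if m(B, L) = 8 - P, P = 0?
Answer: -5861/64 ≈ -91.578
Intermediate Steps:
m(B, L) = 8 (m(B, L) = 8 - 1*0 = 8 + 0 = 8)
-2*(155/(-136 + m(7, 8/3 - 1/4)) + 47) = -2*(155/(-136 + 8) + 47) = -2*(155/(-128) + 47) = -2*(-1/128*155 + 47) = -2*(-155/128 + 47) = -2*5861/128 = -5861/64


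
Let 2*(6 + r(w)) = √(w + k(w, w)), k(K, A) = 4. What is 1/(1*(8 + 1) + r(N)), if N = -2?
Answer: 6/17 - √2/17 ≈ 0.26975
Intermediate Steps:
r(w) = -6 + √(4 + w)/2 (r(w) = -6 + √(w + 4)/2 = -6 + √(4 + w)/2)
1/(1*(8 + 1) + r(N)) = 1/(1*(8 + 1) + (-6 + √(4 - 2)/2)) = 1/(1*9 + (-6 + √2/2)) = 1/(9 + (-6 + √2/2)) = 1/(3 + √2/2)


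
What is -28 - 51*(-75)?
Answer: 3797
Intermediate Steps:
-28 - 51*(-75) = -28 + 3825 = 3797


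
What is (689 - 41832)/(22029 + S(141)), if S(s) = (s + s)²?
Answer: -41143/101553 ≈ -0.40514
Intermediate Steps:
S(s) = 4*s² (S(s) = (2*s)² = 4*s²)
(689 - 41832)/(22029 + S(141)) = (689 - 41832)/(22029 + 4*141²) = -41143/(22029 + 4*19881) = -41143/(22029 + 79524) = -41143/101553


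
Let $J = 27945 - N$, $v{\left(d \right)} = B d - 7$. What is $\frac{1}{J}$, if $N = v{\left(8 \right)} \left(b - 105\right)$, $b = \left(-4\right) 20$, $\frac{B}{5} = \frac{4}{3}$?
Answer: $\frac{3}{109550} \approx 2.7385 \cdot 10^{-5}$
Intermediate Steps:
$B = \frac{20}{3}$ ($B = 5 \cdot \frac{4}{3} = \frac{20}{3} \approx 6.6667$)
$v{\left(d \right)} = -7 + \frac{20 d}{3}$ ($v{\left(d \right)} = \frac{20 d}{3} - 7 = -7 + \frac{20 d}{3}$)
$b = -80$
$N = - \frac{25715}{3}$ ($N = \left(-7 + \frac{20}{3} \cdot 8\right) \left(-80 - 105\right) = \left(-7 + \frac{160}{3}\right) \left(-185\right) = \frac{139}{3} \left(-185\right) = - \frac{25715}{3} \approx -8571.7$)
$J = \frac{109550}{3}$ ($J = 27945 - - \frac{25715}{3} = 27945 + \frac{25715}{3} = \frac{109550}{3} \approx 36517.0$)
$\frac{1}{J} = \frac{1}{\frac{109550}{3}} = \frac{3}{109550}$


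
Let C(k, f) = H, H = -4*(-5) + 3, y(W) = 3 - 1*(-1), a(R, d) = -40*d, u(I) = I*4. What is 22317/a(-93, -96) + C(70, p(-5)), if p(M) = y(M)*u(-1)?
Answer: 36879/1280 ≈ 28.812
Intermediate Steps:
u(I) = 4*I
y(W) = 4 (y(W) = 3 + 1 = 4)
p(M) = -16 (p(M) = 4*(4*(-1)) = 4*(-4) = -16)
H = 23 (H = 20 + 3 = 23)
C(k, f) = 23
22317/a(-93, -96) + C(70, p(-5)) = 22317/((-40*(-96))) + 23 = 22317/3840 + 23 = 22317*(1/3840) + 23 = 7439/1280 + 23 = 36879/1280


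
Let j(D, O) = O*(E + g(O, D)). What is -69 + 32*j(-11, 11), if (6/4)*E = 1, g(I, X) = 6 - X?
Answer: 18449/3 ≈ 6149.7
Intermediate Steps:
E = ⅔ (E = (⅔)*1 = ⅔ ≈ 0.66667)
j(D, O) = O*(20/3 - D) (j(D, O) = O*(⅔ + (6 - D)) = O*(20/3 - D))
-69 + 32*j(-11, 11) = -69 + 32*((⅓)*11*(20 - 3*(-11))) = -69 + 32*((⅓)*11*(20 + 33)) = -69 + 32*((⅓)*11*53) = -69 + 32*(583/3) = -69 + 18656/3 = 18449/3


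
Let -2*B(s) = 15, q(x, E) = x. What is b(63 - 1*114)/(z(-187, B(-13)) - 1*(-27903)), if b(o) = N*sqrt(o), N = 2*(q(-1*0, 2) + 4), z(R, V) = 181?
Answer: 2*I*sqrt(51)/7021 ≈ 0.0020343*I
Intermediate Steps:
B(s) = -15/2 (B(s) = -1/2*15 = -15/2)
N = 8 (N = 2*(-1*0 + 4) = 2*(0 + 4) = 2*4 = 8)
b(o) = 8*sqrt(o)
b(63 - 1*114)/(z(-187, B(-13)) - 1*(-27903)) = (8*sqrt(63 - 1*114))/(181 - 1*(-27903)) = (8*sqrt(63 - 114))/(181 + 27903) = (8*sqrt(-51))/28084 = (8*(I*sqrt(51)))*(1/28084) = (8*I*sqrt(51))*(1/28084) = 2*I*sqrt(51)/7021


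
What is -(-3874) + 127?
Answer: 4001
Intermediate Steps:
-(-3874) + 127 = -149*(-26) + 127 = 3874 + 127 = 4001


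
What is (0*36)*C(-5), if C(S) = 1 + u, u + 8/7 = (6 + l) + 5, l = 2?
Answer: 0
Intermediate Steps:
u = 83/7 (u = -8/7 + ((6 + 2) + 5) = -8/7 + (8 + 5) = -8/7 + 13 = 83/7 ≈ 11.857)
C(S) = 90/7 (C(S) = 1 + 83/7 = 90/7)
(0*36)*C(-5) = (0*36)*(90/7) = 0*(90/7) = 0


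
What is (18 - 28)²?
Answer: 100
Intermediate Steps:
(18 - 28)² = (-10)² = 100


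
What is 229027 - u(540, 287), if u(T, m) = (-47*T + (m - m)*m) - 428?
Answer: 254835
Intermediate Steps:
u(T, m) = -428 - 47*T (u(T, m) = (-47*T + 0*m) - 428 = (-47*T + 0) - 428 = -47*T - 428 = -428 - 47*T)
229027 - u(540, 287) = 229027 - (-428 - 47*540) = 229027 - (-428 - 25380) = 229027 - 1*(-25808) = 229027 + 25808 = 254835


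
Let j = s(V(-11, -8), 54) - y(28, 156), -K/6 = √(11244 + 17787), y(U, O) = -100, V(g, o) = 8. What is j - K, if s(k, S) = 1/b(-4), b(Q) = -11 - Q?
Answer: 699/7 + 6*√29031 ≈ 1122.2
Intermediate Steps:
K = -6*√29031 (K = -6*√(11244 + 17787) = -6*√29031 ≈ -1022.3)
s(k, S) = -⅐ (s(k, S) = 1/(-11 - 1*(-4)) = 1/(-11 + 4) = 1/(-7) = -⅐)
j = 699/7 (j = -⅐ - 1*(-100) = -⅐ + 100 = 699/7 ≈ 99.857)
j - K = 699/7 - (-6)*√29031 = 699/7 + 6*√29031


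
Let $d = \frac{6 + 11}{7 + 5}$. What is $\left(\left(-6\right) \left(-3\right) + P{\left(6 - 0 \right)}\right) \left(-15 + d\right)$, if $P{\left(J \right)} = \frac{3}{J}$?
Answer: $- \frac{6031}{24} \approx -251.29$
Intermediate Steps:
$d = \frac{17}{12} \approx 1.4167$
$\left(\left(-6\right) \left(-3\right) + P{\left(6 - 0 \right)}\right) \left(-15 + d\right) = \left(\left(-6\right) \left(-3\right) + \frac{3}{6 - 0}\right) \left(-15 + \frac{17}{12}\right) = \left(18 + \frac{3}{6 + 0}\right) \left(- \frac{163}{12}\right) = \left(18 + \frac{3}{6}\right) \left(- \frac{163}{12}\right) = \left(18 + 3 \cdot \frac{1}{6}\right) \left(- \frac{163}{12}\right) = \left(18 + \frac{1}{2}\right) \left(- \frac{163}{12}\right) = \frac{37}{2} \left(- \frac{163}{12}\right) = - \frac{6031}{24}$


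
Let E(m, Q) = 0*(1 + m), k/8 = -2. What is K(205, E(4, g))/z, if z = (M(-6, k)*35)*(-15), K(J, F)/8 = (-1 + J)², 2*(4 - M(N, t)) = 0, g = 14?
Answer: -27744/175 ≈ -158.54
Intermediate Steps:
k = -16 (k = 8*(-2) = -16)
M(N, t) = 4 (M(N, t) = 4 - ½*0 = 4 + 0 = 4)
E(m, Q) = 0
K(J, F) = 8*(-1 + J)²
z = -2100 (z = (4*35)*(-15) = 140*(-15) = -2100)
K(205, E(4, g))/z = (8*(-1 + 205)²)/(-2100) = (8*204²)*(-1/2100) = (8*41616)*(-1/2100) = 332928*(-1/2100) = -27744/175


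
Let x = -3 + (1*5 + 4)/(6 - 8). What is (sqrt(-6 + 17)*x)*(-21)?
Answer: 315*sqrt(11)/2 ≈ 522.37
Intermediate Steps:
x = -15/2 (x = -3 + (5 + 4)/(-2) = -3 + 9*(-1/2) = -3 - 9/2 = -15/2 ≈ -7.5000)
(sqrt(-6 + 17)*x)*(-21) = (sqrt(-6 + 17)*(-15/2))*(-21) = (sqrt(11)*(-15/2))*(-21) = -15*sqrt(11)/2*(-21) = 315*sqrt(11)/2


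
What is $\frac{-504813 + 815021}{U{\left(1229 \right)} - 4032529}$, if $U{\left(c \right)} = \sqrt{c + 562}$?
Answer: $- \frac{625461378016}{8130645067025} - \frac{465312 \sqrt{199}}{8130645067025} \approx -0.076927$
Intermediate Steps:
$U{\left(c \right)} = \sqrt{562 + c}$
$\frac{-504813 + 815021}{U{\left(1229 \right)} - 4032529} = \frac{-504813 + 815021}{\sqrt{562 + 1229} - 4032529} = \frac{310208}{\sqrt{1791} - 4032529} = \frac{310208}{3 \sqrt{199} - 4032529} = \frac{310208}{-4032529 + 3 \sqrt{199}}$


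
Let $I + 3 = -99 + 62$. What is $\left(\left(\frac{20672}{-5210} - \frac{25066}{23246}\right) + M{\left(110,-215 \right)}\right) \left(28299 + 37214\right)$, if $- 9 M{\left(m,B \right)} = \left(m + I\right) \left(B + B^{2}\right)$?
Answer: $- \frac{6388661088025353781}{272501235} \approx -2.3445 \cdot 10^{10}$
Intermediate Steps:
$I = -40$ ($I = -3 + \left(-99 + 62\right) = -3 - 37 = -40$)
$M{\left(m,B \right)} = - \frac{\left(-40 + m\right) \left(B + B^{2}\right)}{9}$ ($M{\left(m,B \right)} = - \frac{\left(m - 40\right) \left(B + B^{2}\right)}{9} = - \frac{\left(-40 + m\right) \left(B + B^{2}\right)}{9}$)
$\left(\left(\frac{20672}{-5210} - \frac{25066}{23246}\right) + M{\left(110,-215 \right)}\right) \left(28299 + 37214\right) = \left(\left(\frac{20672}{-5210} - \frac{25066}{23246}\right) + \frac{1}{9} \left(-215\right) \left(40 - 110 + 40 \left(-215\right) - \left(-215\right) 110\right)\right) \left(28299 + 37214\right) = \left(\left(20672 \left(- \frac{1}{5210}\right) - \frac{12533}{11623}\right) + \frac{1}{9} \left(-215\right) \left(40 - 110 - 8600 + 23650\right)\right) 65513 = \left(\left(- \frac{10336}{2605} - \frac{12533}{11623}\right) + \frac{1}{9} \left(-215\right) 14980\right) 65513 = \left(- \frac{152783793}{30277915} - \frac{3220700}{9}\right) 65513 = \left(- \frac{97517455894637}{272501235}\right) 65513 = - \frac{6388661088025353781}{272501235}$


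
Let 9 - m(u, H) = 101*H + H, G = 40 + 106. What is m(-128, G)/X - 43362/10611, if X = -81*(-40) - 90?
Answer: -403997/45850 ≈ -8.8113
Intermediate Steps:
G = 146
m(u, H) = 9 - 102*H (m(u, H) = 9 - (101*H + H) = 9 - 102*H)
X = 3150 (X = 3240 - 90 = 3150)
m(-128, G)/X - 43362/10611 = (9 - 102*146)/3150 - 43362/10611 = (9 - 14892)*(1/3150) - 43362*1/10611 = -14883*1/3150 - 1606/393 = -4961/1050 - 1606/393 = -403997/45850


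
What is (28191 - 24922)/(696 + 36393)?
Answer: 3269/37089 ≈ 0.088139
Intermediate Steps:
(28191 - 24922)/(696 + 36393) = 3269/37089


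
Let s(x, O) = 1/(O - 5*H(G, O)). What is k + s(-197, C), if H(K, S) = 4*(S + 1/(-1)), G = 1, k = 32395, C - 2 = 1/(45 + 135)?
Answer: 105575125/3259 ≈ 32395.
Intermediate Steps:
C = 361/180 (C = 2 + 1/(45 + 135) = 2 + 1/180 = 361/180 ≈ 2.0056)
H(K, S) = -4 + 4*S (H(K, S) = 4*(S - 1) = 4*(-1 + S) = -4 + 4*S)
s(x, O) = 1/(20 - 19*O) (s(x, O) = 1/(O - 5*(-4 + 4*O)) = 1/(O + (20 - 20*O)) = 1/(20 - 19*O))
k + s(-197, C) = 32395 + 1/(20 - 19*361/180) = 32395 + 1/(20 - 6859/180) = 32395 + 1/(-3259/180) = 32395 - 180/3259 = 105575125/3259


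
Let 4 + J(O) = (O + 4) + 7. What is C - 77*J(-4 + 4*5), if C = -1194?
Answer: -2965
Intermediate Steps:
J(O) = 7 + O (J(O) = -4 + ((O + 4) + 7) = -4 + ((4 + O) + 7) = -4 + (11 + O) = 7 + O)
C - 77*J(-4 + 4*5) = -1194 - 77*(7 + (-4 + 4*5)) = -1194 - 77*(7 + (-4 + 20)) = -1194 - 77*(7 + 16) = -1194 - 77*23 = -1194 - 1771 = -2965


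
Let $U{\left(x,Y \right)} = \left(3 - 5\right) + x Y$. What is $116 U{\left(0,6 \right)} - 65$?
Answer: $-297$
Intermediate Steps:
$U{\left(x,Y \right)} = -2 + Y x$
$116 U{\left(0,6 \right)} - 65 = 116 \left(-2 + 6 \cdot 0\right) - 65 = 116 \left(-2 + 0\right) - 65 = 116 \left(-2\right) - 65 = -232 - 65 = -297$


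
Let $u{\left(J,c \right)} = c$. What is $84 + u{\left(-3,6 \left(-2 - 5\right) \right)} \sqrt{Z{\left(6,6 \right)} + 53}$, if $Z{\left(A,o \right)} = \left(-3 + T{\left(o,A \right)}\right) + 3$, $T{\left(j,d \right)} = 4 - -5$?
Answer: $84 - 42 \sqrt{62} \approx -246.71$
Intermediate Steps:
$T{\left(j,d \right)} = 9$ ($T{\left(j,d \right)} = 4 + 5 = 9$)
$Z{\left(A,o \right)} = 9$ ($Z{\left(A,o \right)} = \left(-3 + 9\right) + 3 = 6 + 3 = 9$)
$84 + u{\left(-3,6 \left(-2 - 5\right) \right)} \sqrt{Z{\left(6,6 \right)} + 53} = 84 + 6 \left(-2 - 5\right) \sqrt{9 + 53} = 84 + 6 \left(-7\right) \sqrt{62} = 84 - 42 \sqrt{62}$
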